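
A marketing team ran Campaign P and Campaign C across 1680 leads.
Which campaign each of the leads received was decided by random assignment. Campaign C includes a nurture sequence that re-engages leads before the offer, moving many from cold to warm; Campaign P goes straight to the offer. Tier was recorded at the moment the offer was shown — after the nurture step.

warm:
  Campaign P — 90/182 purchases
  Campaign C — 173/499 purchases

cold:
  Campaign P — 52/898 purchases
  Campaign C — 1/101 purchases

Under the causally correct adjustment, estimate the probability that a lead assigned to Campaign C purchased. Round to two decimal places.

0.29

Engagement tier is recorded after the campaign and is itself shifted by it — it sits on the causal path from campaign to outcome. Conditioning on a mediator would strip out part of the effect we want; the pooled comparison gives the total causal effect.
So P(outcome | do(Campaign C)) is just the pooled rate for Campaign C: 174/600 = 0.290.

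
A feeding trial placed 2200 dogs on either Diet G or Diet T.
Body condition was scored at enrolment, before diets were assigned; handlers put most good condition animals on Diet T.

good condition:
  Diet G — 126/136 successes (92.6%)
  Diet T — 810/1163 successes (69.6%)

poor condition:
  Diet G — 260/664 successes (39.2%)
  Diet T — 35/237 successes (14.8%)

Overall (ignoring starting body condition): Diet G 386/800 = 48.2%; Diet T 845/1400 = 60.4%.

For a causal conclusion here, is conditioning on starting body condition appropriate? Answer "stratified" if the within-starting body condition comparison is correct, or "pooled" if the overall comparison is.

The stratified and pooled comparisons disagree (Diet G wins within each starting body condition; Diet T wins overall), so the answer turns on the causal role of starting body condition.
Since starting body condition is a pre-existing factor (not a product of the diet) and it affects the outcome on its own, it is a confounder. The stratified rates, not the pooled rate, identify the causal effect.
Within each level — good condition: 92.6% vs 69.6%; poor condition: 39.2% vs 14.8% — Diet G is higher every time.

stratified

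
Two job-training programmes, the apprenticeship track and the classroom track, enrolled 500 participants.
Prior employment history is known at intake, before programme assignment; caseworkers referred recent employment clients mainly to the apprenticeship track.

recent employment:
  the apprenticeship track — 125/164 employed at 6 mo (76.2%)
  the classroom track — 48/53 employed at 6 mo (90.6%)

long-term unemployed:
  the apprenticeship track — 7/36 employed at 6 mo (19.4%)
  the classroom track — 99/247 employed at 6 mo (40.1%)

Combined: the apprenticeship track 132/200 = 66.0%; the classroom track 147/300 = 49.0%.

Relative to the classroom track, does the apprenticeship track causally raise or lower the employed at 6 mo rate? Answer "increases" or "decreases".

decreases

Within every prior employment history level the classroom track has the higher rate, yet pooled the apprenticeship track does — Simpson's reversal.
Here prior employment history is a common cause — it drives both which programme a case falls under and the outcome. The crude comparison mixes populations; the stratum-specific rates are the causally relevant ones.
Within each level — recent employment: 76.2% vs 90.6%; long-term unemployed: 19.4% vs 40.1% — the classroom track is higher every time.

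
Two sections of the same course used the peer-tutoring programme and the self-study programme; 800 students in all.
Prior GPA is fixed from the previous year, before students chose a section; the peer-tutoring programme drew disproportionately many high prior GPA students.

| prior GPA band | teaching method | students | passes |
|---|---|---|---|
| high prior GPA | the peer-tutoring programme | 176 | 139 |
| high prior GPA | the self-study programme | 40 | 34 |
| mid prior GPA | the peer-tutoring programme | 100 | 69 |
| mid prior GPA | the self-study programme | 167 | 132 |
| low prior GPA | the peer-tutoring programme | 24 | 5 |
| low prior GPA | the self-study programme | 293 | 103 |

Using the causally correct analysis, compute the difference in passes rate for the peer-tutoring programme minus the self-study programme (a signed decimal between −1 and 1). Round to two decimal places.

Prior GPA band satisfies the back-door criterion: it is not a descendant of the teaching method, and it blocks the spurious path from teaching method to outcome. Adjusting for it (i.e., using the within-prior GPA band rates) gives the causal effect.
Adjusting over the population distribution of prior GPA band: 0.270·(0.790−0.850) + 0.334·(0.690−0.790) + 0.396·(0.208−0.352) = -0.107.

-0.11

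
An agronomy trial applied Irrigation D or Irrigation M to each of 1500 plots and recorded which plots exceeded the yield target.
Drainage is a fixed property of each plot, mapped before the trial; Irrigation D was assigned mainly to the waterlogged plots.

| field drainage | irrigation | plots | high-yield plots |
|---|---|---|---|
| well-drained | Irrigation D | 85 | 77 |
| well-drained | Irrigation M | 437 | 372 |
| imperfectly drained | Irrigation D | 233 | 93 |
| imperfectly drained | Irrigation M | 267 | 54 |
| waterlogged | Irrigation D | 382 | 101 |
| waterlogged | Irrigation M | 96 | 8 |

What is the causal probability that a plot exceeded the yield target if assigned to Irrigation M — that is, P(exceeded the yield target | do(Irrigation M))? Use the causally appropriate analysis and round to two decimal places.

0.39

Within every field drainage level Irrigation D has the higher rate, yet pooled Irrigation M does — Simpson's reversal.
Field drainage differs across irrigations for reasons unrelated to any effect of the irrigation itself, and it separately predicts the outcome — a classic confounder. We must compare within field drainage levels.
Standardising Irrigation M to the population field drainage mix: 0.348·372/437 + 0.333·54/267 + 0.319·8/96 = 0.390.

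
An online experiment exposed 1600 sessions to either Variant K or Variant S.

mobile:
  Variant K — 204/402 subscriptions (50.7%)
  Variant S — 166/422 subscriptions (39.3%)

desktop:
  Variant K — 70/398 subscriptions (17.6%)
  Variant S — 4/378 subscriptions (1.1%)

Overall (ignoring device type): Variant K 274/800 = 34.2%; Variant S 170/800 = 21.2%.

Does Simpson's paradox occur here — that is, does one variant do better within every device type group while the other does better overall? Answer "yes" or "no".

Within each device type level (mobile 50.7% vs 39.3%; desktop 17.6% vs 1.1%), Variant K has the higher rate every time. Pooled: 34.2% vs 21.2% — Variant K has the higher rate overall. They agree.

no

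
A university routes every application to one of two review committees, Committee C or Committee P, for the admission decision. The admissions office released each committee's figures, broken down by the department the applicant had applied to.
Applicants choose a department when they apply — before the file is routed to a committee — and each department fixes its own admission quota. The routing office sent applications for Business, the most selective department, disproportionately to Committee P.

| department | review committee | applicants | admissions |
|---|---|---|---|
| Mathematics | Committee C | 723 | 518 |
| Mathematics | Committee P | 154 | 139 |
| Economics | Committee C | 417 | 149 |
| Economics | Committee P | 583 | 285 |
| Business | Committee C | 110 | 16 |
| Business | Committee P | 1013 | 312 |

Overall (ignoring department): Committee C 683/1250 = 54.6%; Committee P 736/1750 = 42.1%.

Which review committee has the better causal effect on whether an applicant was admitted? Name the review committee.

The imbalance in department arose from how applicants were allocated, not from anything the review committee did; and department independently affects the outcome. The pooled gap is confounded — condition on department.
Within each level — Mathematics: 71.6% vs 90.3%; Economics: 35.7% vs 48.9%; Business: 14.5% vs 30.8% — Committee P is higher every time.

Committee P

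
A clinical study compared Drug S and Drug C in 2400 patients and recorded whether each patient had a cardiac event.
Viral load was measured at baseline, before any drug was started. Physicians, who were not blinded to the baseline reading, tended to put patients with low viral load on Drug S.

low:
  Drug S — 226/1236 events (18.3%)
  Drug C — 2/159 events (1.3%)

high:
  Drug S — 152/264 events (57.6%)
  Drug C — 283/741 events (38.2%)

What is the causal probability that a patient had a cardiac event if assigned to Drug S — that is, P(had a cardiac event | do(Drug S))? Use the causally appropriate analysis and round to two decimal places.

The stratified and pooled comparisons disagree (Drug C wins within each viral load; Drug S wins overall), so the answer turns on the causal role of viral load.
Viral load differs across drugs for reasons unrelated to any effect of the drug itself, and it separately predicts the outcome — a classic confounder. We must compare within viral load levels.
Standardising Drug S to the population viral load mix: 0.581·226/1236 + 0.419·152/264 = 0.347.

0.35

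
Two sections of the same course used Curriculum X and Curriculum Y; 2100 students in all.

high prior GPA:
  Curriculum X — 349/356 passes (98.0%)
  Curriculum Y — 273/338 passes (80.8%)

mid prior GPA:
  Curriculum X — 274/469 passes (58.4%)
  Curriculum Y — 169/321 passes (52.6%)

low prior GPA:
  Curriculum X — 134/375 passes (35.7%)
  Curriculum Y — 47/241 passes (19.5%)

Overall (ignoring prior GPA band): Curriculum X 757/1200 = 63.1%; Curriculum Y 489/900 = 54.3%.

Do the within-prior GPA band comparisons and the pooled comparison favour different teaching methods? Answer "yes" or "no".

no

Within each prior GPA band level (high prior GPA 98.0% vs 80.8%; mid prior GPA 58.4% vs 52.6%; low prior GPA 35.7% vs 19.5%), Curriculum X has the higher rate every time. Pooled: 63.1% vs 54.3% — Curriculum X has the higher rate overall. They agree.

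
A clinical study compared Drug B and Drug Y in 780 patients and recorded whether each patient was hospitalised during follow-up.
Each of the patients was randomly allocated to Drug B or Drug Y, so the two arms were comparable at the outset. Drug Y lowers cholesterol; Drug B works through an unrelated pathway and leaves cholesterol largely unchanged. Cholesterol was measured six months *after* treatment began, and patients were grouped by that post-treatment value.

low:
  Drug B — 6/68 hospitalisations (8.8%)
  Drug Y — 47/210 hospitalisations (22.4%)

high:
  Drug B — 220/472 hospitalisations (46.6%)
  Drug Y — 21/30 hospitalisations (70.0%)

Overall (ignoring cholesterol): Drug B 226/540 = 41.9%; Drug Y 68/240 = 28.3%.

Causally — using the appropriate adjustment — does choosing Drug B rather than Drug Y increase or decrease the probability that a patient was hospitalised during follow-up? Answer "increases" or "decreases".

Cholesterol lies on the pathway drug → cholesterol → outcome, so adjusting for it blocks the indirect effect. For the total causal effect of drug, use the unadjusted pooled rates.
Pooled: Drug B 41.9% vs Drug Y 28.3%; Drug Y is lower overall.

increases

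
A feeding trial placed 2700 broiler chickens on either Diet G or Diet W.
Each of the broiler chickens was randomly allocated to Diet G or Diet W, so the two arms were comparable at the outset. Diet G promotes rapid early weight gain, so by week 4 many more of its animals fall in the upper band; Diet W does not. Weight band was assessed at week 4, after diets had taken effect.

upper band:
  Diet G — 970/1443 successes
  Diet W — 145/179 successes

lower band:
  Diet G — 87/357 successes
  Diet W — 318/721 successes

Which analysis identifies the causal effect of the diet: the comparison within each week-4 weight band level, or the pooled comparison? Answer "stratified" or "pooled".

pooled

Week-4 weight band lies on the pathway diet → week-4 weight band → outcome, so adjusting for it blocks the indirect effect. For the total causal effect of diet, use the unadjusted pooled rates.
Pooled: Diet G 58.7% vs Diet W 51.4%; Diet G is higher overall.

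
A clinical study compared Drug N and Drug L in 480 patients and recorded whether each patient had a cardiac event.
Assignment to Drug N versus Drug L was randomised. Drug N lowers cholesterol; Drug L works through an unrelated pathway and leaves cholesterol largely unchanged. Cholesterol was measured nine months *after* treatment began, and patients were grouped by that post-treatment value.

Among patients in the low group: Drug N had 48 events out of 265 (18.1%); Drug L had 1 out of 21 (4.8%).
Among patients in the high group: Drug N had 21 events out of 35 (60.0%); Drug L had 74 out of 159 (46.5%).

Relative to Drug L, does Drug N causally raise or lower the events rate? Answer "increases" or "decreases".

Drug L is lower inside every cholesterol stratum but Drug N is lower in aggregate. Whether to stratify depends on how cholesterol relates to the drug.
Stratifying would compare drugs among patients the drugs themselves sorted into cholesterol groups — a form of selection on an intermediate. The unconditioned pooled rates give the total causal effect.
Pooled: Drug N 23.0% vs Drug L 41.7%; Drug N is lower overall.

decreases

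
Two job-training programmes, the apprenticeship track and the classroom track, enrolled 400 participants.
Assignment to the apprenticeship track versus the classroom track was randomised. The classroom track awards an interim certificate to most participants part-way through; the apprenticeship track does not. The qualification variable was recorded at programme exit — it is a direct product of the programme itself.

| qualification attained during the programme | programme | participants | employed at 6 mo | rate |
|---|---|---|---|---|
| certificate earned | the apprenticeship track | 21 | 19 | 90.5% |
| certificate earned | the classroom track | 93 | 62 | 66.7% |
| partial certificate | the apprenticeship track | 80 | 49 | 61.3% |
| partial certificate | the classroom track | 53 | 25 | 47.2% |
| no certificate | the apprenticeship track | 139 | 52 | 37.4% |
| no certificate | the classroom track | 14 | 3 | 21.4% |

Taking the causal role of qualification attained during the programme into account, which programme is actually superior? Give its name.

the classroom track

Qualification attained during the programme is recorded after the programme and is itself shifted by it — it sits on the causal path from programme to outcome. Conditioning on a mediator would strip out part of the effect we want; the pooled comparison gives the total causal effect.
Pooled: the apprenticeship track 50.0% vs the classroom track 56.2%; the classroom track is higher overall.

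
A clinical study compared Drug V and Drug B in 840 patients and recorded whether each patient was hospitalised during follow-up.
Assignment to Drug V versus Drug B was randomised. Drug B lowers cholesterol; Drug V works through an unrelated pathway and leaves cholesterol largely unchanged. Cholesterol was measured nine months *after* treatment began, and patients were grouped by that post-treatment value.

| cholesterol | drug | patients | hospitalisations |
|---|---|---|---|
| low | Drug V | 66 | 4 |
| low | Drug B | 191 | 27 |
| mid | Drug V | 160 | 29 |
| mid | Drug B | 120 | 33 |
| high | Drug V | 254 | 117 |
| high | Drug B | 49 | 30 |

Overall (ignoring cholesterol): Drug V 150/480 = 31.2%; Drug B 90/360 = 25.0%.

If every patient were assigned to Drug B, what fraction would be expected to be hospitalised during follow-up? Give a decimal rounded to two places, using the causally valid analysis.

0.25

Drug V is lower inside every cholesterol stratum but Drug B is lower in aggregate. Whether to stratify depends on how cholesterol relates to the drug.
Stratifying would compare drugs among patients the drugs themselves sorted into cholesterol groups — a form of selection on an intermediate. The unconditioned pooled rates give the total causal effect.
So P(outcome | do(Drug B)) is just the pooled rate for Drug B: 90/360 = 0.250.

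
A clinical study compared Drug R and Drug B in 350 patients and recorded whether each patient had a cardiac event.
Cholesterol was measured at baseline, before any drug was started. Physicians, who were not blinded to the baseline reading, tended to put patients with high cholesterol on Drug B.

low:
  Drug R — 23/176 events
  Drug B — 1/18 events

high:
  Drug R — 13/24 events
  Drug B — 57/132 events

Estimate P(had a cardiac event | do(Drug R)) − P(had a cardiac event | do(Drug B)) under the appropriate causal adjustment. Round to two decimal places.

+0.09

Here cholesterol is a common cause — it drives both which drug a case falls under and the outcome. The crude comparison mixes populations; the stratum-specific rates are the causally relevant ones.
Adjusting over the population distribution of cholesterol: 0.554·(0.131−0.056) + 0.446·(0.542−0.432) = +0.091.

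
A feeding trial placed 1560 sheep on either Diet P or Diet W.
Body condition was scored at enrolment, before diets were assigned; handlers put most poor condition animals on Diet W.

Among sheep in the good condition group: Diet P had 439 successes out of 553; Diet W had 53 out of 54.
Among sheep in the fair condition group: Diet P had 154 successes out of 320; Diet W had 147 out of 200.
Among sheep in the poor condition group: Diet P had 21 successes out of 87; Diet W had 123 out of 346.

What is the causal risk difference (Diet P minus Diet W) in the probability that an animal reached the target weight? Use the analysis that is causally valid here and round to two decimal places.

-0.19

Starting body condition is set before the diet has any effect — it is not caused by the diet — and it independently drives the outcome. That makes it a confounder, so the causal comparison is within starting body condition levels.
Adjusting over the population distribution of starting body condition: 0.389·(0.794−0.981) + 0.333·(0.481−0.735) + 0.278·(0.241−0.355) = -0.189.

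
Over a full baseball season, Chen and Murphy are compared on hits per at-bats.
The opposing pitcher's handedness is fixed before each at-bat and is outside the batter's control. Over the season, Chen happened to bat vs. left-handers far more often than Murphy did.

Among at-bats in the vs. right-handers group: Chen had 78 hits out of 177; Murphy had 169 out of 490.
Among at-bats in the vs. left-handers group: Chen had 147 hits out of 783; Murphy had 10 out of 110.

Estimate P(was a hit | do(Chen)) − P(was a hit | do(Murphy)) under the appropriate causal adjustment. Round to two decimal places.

+0.10

The stratified and pooled comparisons disagree (Chen wins within each pitcher handedness; Murphy wins overall), so the answer turns on the causal role of pitcher handedness.
Pitcher handedness is set before the player has any effect — it is not caused by the player — and it independently drives the outcome. That makes it a confounder, so the causal comparison is within pitcher handedness levels.
Adjusting over the population distribution of pitcher handedness: 0.428·(0.441−0.345) + 0.572·(0.188−0.091) = +0.096.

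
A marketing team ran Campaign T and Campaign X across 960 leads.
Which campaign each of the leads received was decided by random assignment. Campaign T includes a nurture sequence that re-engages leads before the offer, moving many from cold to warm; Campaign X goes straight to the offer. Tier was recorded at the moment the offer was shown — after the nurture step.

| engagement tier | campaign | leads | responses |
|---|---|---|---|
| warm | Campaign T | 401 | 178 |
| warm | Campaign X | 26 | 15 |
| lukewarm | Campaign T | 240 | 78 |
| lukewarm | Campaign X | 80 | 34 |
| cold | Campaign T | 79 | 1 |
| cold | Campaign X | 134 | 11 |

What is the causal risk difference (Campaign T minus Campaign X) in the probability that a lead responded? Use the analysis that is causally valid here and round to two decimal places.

+0.11

The engagement tier-specific comparison favours Campaign X throughout, but the pooled figures favour Campaign T. The question is whether to condition on engagement tier.
Engagement tier is recorded after the campaign and is itself shifted by it — it sits on the causal path from campaign to outcome. Conditioning on a mediator would strip out part of the effect we want; the pooled comparison gives the total causal effect.
The causal difference is the pooled difference: 0.357 − 0.250 = +0.107.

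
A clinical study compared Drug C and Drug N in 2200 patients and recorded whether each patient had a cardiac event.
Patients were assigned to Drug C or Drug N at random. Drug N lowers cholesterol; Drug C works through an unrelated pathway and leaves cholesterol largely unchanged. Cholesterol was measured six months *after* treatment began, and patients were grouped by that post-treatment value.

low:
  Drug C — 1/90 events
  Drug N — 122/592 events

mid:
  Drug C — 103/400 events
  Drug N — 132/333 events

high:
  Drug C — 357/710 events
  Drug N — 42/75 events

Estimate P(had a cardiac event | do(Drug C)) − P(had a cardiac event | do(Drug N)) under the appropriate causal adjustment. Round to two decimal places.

Drug C is lower inside every cholesterol stratum but Drug N is lower in aggregate. Whether to stratify depends on how cholesterol relates to the drug.
Cholesterol here is a post-treatment variable shaped by the drug; conditioning on it would introduce bias rather than remove it. The overall comparison is the causal one.
The causal difference is the pooled difference: 0.384 − 0.296 = +0.088.

+0.09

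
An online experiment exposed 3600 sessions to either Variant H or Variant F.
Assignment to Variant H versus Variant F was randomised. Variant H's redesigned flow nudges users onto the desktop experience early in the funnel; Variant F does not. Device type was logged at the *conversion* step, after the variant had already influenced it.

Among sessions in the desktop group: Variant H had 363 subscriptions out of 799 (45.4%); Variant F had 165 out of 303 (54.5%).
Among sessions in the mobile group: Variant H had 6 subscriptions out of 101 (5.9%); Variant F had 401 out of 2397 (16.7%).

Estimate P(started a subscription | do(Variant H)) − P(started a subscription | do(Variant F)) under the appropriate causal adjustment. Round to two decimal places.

+0.20

Variant F is higher inside every device type stratum but Variant H is higher in aggregate. Whether to stratify depends on how device type relates to the variant.
Device type lies on the pathway variant → device type → outcome, so adjusting for it blocks the indirect effect. For the total causal effect of variant, use the unadjusted pooled rates.
The causal difference is the pooled difference: 0.410 − 0.210 = +0.200.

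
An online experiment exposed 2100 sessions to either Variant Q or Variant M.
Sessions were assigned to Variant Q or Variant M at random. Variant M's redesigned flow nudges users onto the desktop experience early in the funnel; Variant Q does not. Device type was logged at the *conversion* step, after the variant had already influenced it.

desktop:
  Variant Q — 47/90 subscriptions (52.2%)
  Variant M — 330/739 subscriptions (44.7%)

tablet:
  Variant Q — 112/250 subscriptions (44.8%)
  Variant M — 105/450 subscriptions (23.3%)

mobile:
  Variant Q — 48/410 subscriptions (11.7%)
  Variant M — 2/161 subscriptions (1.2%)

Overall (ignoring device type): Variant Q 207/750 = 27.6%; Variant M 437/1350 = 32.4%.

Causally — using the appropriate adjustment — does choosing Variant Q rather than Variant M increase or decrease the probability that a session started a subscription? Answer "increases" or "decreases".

decreases

Within every device type level Variant Q has the higher rate, yet pooled Variant M does — Simpson's reversal.
Because the variant influences device type, device type is a post-treatment mediator, not a confounder. Stratifying on it would bias the estimate; the causal effect is the crude pooled difference.
Pooled: Variant Q 27.6% vs Variant M 32.4%; Variant M is higher overall.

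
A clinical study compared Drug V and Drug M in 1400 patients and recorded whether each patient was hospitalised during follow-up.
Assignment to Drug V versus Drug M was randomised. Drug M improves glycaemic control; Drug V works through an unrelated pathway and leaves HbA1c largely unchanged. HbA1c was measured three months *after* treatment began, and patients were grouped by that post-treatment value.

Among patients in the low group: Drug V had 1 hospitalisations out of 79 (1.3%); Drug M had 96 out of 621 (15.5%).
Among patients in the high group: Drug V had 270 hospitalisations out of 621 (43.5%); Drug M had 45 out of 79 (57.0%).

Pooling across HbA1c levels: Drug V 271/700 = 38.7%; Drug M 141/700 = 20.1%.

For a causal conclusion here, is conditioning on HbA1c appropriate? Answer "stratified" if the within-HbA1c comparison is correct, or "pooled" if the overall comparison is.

HbA1c is recorded after the drug and is itself shifted by it — it sits on the causal path from drug to outcome. Conditioning on a mediator would strip out part of the effect we want; the pooled comparison gives the total causal effect.
Pooled: Drug V 38.7% vs Drug M 20.1%; Drug M is lower overall.

pooled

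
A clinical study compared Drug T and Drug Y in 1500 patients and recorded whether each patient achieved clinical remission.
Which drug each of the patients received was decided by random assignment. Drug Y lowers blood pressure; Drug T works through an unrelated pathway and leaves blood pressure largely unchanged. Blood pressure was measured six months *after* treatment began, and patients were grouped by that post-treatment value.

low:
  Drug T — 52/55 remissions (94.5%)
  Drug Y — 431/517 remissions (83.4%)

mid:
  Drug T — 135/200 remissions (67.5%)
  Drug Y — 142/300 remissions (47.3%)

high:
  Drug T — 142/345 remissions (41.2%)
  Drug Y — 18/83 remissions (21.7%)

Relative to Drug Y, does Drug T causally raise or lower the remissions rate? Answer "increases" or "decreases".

Blood pressure lies on the pathway drug → blood pressure → outcome, so adjusting for it blocks the indirect effect. For the total causal effect of drug, use the unadjusted pooled rates.
Pooled: Drug T 54.8% vs Drug Y 65.7%; Drug Y is higher overall.

decreases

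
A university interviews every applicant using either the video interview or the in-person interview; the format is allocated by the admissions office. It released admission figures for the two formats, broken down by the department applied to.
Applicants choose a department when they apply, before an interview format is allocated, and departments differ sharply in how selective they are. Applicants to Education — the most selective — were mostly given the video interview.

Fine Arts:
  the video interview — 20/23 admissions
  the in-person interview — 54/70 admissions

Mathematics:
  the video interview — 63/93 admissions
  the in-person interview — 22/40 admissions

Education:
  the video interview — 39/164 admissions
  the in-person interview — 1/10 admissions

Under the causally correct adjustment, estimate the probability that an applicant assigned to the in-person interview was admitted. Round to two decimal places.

0.41

the video interview is higher inside every department stratum but the in-person interview is higher in aggregate. Whether to stratify depends on how department relates to the interview format.
Department is set before the interview format has any effect — it is not caused by the interview format — and it independently drives the outcome. That makes it a confounder, so the causal comparison is within department levels.
Standardising the in-person interview to the population department mix: 0.233·54/70 + 0.333·22/40 + 0.435·1/10 = 0.406.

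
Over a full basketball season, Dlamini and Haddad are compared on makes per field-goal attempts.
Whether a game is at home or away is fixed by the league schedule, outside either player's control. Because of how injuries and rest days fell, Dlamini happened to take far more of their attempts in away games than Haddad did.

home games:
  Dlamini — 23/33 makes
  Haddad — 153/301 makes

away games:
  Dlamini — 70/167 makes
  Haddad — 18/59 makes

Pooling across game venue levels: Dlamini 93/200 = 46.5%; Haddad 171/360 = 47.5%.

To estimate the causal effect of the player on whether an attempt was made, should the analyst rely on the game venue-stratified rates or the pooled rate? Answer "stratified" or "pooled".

stratified

The game venue-specific comparison favours Dlamini throughout, but the pooled figures favour Haddad. The question is whether to condition on game venue.
Game venue is set before the player has any effect — it is not caused by the player — and it independently drives the outcome. That makes it a confounder, so the causal comparison is within game venue levels.
Within each level — home games: 69.7% vs 50.8%; away games: 41.9% vs 30.5% — Dlamini is higher every time.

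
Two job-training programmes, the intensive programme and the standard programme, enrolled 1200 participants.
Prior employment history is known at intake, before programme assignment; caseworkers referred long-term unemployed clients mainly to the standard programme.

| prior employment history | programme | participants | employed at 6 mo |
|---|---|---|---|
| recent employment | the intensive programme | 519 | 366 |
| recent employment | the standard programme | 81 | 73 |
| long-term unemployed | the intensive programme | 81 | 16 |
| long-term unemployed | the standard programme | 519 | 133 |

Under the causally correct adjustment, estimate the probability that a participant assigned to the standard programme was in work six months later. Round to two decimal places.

0.58

Nothing the programme does changes prior employment history; the imbalance is an allocation artefact. With prior employment history also predicting the outcome, the pooled figure is confounded, and the within-stratum comparison is the causal one.
Standardising the standard programme to the population prior employment history mix: 0.500·73/81 + 0.500·133/519 = 0.579.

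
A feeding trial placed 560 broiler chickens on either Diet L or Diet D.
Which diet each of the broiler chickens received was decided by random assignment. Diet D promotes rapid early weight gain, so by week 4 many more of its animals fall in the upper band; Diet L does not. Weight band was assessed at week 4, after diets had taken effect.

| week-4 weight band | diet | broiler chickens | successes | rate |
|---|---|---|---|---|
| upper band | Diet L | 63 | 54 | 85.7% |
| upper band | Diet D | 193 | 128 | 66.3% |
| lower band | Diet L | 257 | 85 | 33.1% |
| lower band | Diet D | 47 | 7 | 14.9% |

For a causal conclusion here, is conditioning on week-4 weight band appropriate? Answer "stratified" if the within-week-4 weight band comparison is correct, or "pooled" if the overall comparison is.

The week-4 weight band-specific comparison favours Diet L throughout, but the pooled figures favour Diet D. The question is whether to condition on week-4 weight band.
Week-4 weight band is recorded after the diet and is itself shifted by it — it sits on the causal path from diet to outcome. Conditioning on a mediator would strip out part of the effect we want; the pooled comparison gives the total causal effect.
Pooled: Diet L 43.4% vs Diet D 56.2%; Diet D is higher overall.

pooled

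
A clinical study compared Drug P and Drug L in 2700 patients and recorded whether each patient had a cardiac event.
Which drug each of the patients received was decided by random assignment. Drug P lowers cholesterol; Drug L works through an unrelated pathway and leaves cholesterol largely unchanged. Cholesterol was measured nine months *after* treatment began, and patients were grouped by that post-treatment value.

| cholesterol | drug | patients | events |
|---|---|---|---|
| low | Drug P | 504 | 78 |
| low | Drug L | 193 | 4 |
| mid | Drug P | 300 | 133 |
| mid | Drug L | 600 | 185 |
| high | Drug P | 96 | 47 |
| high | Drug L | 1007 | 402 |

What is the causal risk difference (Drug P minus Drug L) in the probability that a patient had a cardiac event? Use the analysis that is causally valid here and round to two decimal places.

Within every cholesterol level Drug L has the lower rate, yet pooled Drug P does — Simpson's reversal.
Stratifying would compare drugs among patients the drugs themselves sorted into cholesterol groups — a form of selection on an intermediate. The unconditioned pooled rates give the total causal effect.
The causal difference is the pooled difference: 0.287 − 0.328 = -0.042.

-0.04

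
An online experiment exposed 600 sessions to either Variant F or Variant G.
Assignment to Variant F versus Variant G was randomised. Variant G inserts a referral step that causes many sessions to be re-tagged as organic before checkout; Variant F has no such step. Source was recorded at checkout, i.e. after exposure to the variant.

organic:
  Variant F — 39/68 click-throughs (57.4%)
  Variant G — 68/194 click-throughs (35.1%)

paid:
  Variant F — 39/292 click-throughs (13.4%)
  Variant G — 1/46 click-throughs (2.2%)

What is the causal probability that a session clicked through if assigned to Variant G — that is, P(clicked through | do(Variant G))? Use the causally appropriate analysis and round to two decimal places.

Traffic source is downstream of the variant. One should not condition on a consequence of treatment, so the overall rates are the right comparison.
So P(outcome | do(Variant G)) is just the pooled rate for Variant G: 69/240 = 0.287.

0.29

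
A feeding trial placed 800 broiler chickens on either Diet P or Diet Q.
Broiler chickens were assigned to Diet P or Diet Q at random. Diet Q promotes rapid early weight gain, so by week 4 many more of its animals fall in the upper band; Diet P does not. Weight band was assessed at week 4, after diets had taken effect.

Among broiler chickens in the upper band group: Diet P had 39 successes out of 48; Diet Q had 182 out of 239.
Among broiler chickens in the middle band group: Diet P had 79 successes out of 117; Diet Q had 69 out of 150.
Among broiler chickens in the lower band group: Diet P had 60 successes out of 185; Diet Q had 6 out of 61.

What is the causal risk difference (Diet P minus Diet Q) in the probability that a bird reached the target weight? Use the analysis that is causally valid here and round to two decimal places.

Diet P is higher inside every week-4 weight band stratum but Diet Q is higher in aggregate. Whether to stratify depends on how week-4 weight band relates to the diet.
Week-4 weight band lies on the pathway diet → week-4 weight band → outcome, so adjusting for it blocks the indirect effect. For the total causal effect of diet, use the unadjusted pooled rates.
The causal difference is the pooled difference: 0.509 − 0.571 = -0.063.

-0.06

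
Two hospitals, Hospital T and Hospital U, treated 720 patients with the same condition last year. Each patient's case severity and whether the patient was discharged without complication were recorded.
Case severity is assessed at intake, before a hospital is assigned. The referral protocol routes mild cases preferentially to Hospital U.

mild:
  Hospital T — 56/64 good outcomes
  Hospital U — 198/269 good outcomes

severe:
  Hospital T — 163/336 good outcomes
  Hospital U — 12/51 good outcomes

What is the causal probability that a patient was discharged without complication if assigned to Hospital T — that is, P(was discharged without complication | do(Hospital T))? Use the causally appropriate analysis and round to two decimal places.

0.67

Case severity is set before the hospital has any effect — it is not caused by the hospital — and it independently drives the outcome. That makes it a confounder, so the causal comparison is within case severity levels.
Standardising Hospital T to the population case severity mix: 0.463·56/64 + 0.537·163/336 = 0.665.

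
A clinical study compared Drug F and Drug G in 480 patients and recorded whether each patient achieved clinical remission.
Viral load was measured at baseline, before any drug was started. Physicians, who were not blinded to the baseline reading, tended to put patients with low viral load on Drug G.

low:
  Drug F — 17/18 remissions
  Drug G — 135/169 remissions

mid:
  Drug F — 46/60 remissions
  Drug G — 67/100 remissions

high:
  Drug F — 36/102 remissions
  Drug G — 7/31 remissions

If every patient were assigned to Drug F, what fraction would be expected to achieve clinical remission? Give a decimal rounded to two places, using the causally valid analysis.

Here viral load is a common cause — it drives both which drug a case falls under and the outcome. The crude comparison mixes populations; the stratum-specific rates are the causally relevant ones.
Standardising Drug F to the population viral load mix: 0.390·17/18 + 0.333·46/60 + 0.277·36/102 = 0.721.

0.72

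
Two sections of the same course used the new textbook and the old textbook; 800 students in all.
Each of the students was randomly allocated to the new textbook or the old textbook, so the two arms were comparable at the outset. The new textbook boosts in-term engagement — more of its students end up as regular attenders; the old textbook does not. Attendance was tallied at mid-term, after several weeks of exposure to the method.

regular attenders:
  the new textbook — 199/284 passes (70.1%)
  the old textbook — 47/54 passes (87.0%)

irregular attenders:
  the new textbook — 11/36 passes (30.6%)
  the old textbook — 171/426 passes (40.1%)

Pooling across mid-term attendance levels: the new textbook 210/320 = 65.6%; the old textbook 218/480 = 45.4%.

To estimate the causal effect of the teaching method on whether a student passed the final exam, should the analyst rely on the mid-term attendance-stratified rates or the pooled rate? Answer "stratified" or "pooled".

The distribution of mid-term attendance is itself part of what the teaching method does — it is an intermediate outcome. Holding it fixed would remove that part of the effect; the total effect is the pooled difference.
Pooled: the new textbook 65.6% vs the old textbook 45.4%; the new textbook is higher overall.

pooled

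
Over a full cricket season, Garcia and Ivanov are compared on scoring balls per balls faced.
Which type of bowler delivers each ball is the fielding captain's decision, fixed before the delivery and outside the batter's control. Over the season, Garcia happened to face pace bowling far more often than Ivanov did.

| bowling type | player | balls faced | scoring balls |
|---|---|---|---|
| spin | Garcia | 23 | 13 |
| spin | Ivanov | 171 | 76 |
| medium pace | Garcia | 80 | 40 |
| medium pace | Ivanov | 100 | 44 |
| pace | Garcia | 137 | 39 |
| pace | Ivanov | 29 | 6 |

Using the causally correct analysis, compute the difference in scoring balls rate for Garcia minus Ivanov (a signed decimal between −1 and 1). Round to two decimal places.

The stratified and pooled comparisons disagree (Garcia wins within each bowling type; Ivanov wins overall), so the answer turns on the causal role of bowling type.
The imbalance in bowling type arose from how balls faced were allocated, not from anything the player did; and bowling type independently affects the outcome. The pooled gap is confounded — condition on bowling type.
Adjusting over the population distribution of bowling type: 0.359·(0.565−0.444) + 0.333·(0.500−0.440) + 0.307·(0.285−0.207) = +0.087.

+0.09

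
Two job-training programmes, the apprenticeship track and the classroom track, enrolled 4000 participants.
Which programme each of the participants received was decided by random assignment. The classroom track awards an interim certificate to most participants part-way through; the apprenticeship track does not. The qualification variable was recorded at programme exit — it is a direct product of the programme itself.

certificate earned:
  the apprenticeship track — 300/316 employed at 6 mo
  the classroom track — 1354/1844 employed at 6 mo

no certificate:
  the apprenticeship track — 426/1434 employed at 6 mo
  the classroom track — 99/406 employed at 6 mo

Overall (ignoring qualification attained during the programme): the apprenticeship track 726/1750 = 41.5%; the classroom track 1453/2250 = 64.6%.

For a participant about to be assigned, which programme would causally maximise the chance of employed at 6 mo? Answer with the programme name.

the classroom track

The stratified and pooled comparisons disagree (the apprenticeship track wins within each qualification attained during the programme; the classroom track wins overall), so the answer turns on the causal role of qualification attained during the programme.
Qualification attained during the programme lies on the pathway programme → qualification attained during the programme → outcome, so adjusting for it blocks the indirect effect. For the total causal effect of programme, use the unadjusted pooled rates.
Pooled: the apprenticeship track 41.5% vs the classroom track 64.6%; the classroom track is higher overall.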